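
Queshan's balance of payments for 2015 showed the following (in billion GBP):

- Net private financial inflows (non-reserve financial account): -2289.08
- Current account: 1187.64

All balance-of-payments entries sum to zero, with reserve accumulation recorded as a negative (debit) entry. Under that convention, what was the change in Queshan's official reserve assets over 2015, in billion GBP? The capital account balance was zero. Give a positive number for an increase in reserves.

Official reserve transactions balance = -(1187.64 + (-2289.08)) = 1101.44
An accumulation of reserves is recorded as a debit (negative entry), so the change in the stock of reserves is the negative of that balance.
Change in official reserves = -(1101.44) = -1101.44

-1101.44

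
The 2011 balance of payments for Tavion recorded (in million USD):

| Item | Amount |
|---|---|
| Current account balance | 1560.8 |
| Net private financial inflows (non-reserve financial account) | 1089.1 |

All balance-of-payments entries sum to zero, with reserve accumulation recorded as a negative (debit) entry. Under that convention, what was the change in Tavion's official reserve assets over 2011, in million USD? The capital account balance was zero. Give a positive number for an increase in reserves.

2649.9

Official reserve transactions balance = -(1560.8 + 1089.1) = -2649.9
An accumulation of reserves is recorded as a debit (negative entry), so the change in the stock of reserves is the negative of that balance.
Change in official reserves = -(-2649.9) = 2649.9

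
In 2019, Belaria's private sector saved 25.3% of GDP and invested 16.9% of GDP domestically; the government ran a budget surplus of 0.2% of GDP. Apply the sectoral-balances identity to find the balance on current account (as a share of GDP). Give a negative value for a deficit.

By the sectoral-balances identity, CA = (S_private - I) + (T - G).
Private balance = 25.3 - 16.9 = 8.4
Government balance (T - G) = 0.2
CA = 8.4 + 0.2 = 8.6

8.6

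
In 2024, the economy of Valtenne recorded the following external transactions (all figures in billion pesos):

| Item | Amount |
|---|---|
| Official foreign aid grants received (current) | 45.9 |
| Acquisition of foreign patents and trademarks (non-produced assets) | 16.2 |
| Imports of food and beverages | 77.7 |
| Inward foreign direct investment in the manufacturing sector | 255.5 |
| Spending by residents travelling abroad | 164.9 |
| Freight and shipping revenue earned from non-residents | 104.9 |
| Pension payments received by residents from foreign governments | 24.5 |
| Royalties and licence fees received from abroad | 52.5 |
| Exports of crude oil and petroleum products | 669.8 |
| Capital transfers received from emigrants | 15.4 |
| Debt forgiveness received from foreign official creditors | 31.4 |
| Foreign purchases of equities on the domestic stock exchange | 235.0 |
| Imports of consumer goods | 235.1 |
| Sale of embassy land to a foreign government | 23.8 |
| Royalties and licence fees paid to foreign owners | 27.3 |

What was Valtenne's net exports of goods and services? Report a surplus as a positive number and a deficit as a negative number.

Goods: 669.8 - 235.1 - 77.7 = 357.0
Services: -164.9 + 104.9 + 52.5 - 27.3 = -34.8
Trade balance = 357.0 + (-34.8) = 322.2
(Excluded from the trade balance — secondary income: official foreign aid grants received (current) 45.9, pension payments received by residents from foreign governments 24.5; capital account: acquisition of foreign patents and trademarks (non-produced assets) 16.2, capital transfers received from emigrants 15.4, debt forgiveness received from foreign official creditors 31.4, sale of embassy land to a foreign government 23.8; financial account: inward foreign direct investment in the manufacturing sector 255.5, foreign purchases of equities on the domestic stock exchange 235.0.)

322.2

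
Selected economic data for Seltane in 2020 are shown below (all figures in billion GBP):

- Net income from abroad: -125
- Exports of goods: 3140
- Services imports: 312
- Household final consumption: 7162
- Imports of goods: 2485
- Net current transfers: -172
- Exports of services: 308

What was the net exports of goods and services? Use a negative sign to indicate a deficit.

Goods balance = 3140 - 2485 = 655
Services balance = 308 - 312 = -4
Trade balance (goods + services) = 655 + (-4) = 651

651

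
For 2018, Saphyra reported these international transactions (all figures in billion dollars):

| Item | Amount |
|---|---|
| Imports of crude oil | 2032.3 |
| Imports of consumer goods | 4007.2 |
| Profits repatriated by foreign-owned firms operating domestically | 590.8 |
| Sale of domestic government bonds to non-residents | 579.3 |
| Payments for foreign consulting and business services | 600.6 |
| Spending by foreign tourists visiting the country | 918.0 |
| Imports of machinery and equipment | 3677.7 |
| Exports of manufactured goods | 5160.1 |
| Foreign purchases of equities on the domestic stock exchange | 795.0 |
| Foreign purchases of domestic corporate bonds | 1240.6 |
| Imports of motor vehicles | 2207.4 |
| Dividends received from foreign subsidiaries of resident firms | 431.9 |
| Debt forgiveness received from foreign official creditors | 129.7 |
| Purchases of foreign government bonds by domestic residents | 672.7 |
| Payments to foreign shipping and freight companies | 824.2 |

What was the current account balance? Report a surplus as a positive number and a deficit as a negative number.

-7430.2

Goods: -2207.4 - 2032.3 - 4007.2 + 5160.1 - 3677.7 = -6764.5
Services: 918.0 - 600.6 - 824.2 = -506.8
Primary income: 431.9 - 590.8 = -158.9
Current account = (-6764.5) + (-506.8) + (-158.9) = -7430.2
(Excluded from the current account — financial account: sale of domestic government bonds to non-residents 579.3, foreign purchases of equities on the domestic stock exchange 795.0, foreign purchases of domestic corporate bonds 1240.6, purchases of foreign government bonds by domestic residents 672.7; capital account: debt forgiveness received from foreign official creditors 129.7.)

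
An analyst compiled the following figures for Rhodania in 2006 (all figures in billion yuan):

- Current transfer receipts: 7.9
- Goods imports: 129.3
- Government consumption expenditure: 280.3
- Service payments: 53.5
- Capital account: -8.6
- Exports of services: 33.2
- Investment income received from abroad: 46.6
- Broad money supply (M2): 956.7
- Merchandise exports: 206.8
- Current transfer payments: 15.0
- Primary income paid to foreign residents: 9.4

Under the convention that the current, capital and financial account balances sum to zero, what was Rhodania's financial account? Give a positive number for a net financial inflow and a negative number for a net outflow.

-78.7

Goods balance = 206.8 - 129.3 = 77.5
Services balance = 33.2 - 53.5 = -20.3
Trade balance (goods + services) = 77.5 + (-20.3) = 57.2
Net primary income = 46.6 - 9.4 = 37.2
Net secondary income = 7.9 - 15.0 = -7.1
Current account = 57.2 + 37.2 + (-7.1) = 87.3
Financial account = -(87.3 + (-8.6)) = -78.7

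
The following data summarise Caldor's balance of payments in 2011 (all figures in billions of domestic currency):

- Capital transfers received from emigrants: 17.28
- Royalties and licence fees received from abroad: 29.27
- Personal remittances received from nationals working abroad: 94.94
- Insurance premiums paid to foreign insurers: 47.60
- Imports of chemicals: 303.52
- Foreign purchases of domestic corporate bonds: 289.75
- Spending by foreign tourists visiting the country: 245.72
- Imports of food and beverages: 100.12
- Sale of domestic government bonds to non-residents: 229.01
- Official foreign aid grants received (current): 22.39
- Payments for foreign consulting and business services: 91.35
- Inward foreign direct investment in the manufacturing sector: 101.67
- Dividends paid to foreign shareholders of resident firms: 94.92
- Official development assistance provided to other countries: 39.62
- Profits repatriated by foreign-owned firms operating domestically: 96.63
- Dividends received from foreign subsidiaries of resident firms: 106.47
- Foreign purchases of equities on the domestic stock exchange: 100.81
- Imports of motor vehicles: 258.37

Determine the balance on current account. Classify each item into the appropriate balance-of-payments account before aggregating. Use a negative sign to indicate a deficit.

Goods: -100.12 - 303.52 - 258.37 = -662.01
Services: 245.72 + 29.27 - 91.35 - 47.60 = 136.04
Primary income: 106.47 - 94.92 - 96.63 = -85.08
Secondary income: 22.39 - 39.62 + 94.94 = 77.71
Current account = (-662.01) + 136.04 + (-85.08) + 77.71 = -533.34
(Excluded from the current account — capital account: capital transfers received from emigrants 17.28; financial account: foreign purchases of domestic corporate bonds 289.75, sale of domestic government bonds to non-residents 229.01, inward foreign direct investment in the manufacturing sector 101.67, foreign purchases of equities on the domestic stock exchange 100.81.)

-533.34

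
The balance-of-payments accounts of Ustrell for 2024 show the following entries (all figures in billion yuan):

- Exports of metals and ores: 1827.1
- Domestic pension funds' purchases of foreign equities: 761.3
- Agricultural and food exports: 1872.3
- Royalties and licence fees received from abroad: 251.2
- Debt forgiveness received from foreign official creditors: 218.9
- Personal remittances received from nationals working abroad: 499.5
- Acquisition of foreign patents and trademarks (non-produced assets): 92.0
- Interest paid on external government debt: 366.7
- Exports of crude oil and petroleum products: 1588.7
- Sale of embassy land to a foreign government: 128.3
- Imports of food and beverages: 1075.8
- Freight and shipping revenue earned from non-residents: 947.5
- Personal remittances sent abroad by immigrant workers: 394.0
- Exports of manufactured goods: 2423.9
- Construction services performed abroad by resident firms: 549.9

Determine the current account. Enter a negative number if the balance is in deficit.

8123.6

Goods: 1588.7 + 2423.9 - 1075.8 + 1872.3 + 1827.1 = 6636.2
Services: 251.2 + 947.5 + 549.9 = 1748.6
Primary income: -366.7
Secondary income: 499.5 - 394.0 = 105.5
Current account = 6636.2 + 1748.6 + (-366.7) + 105.5 = 8123.6
(Excluded from the current account — financial account: domestic pension funds' purchases of foreign equities 761.3; capital account: debt forgiveness received from foreign official creditors 218.9, acquisition of foreign patents and trademarks (non-produced assets) 92.0, sale of embassy land to a foreign government 128.3.)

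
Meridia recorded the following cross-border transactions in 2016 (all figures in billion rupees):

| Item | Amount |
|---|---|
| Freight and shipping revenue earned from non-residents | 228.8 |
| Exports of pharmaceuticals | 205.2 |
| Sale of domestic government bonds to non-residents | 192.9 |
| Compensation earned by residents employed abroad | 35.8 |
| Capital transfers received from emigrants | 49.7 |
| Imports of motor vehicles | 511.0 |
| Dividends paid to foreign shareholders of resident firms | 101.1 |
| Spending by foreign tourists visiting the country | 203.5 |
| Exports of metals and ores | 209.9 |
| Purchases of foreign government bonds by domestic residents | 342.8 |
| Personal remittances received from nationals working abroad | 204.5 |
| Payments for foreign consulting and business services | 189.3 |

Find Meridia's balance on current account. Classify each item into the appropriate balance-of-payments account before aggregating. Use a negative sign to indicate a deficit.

Goods: -511.0 + 209.9 + 205.2 = -95.9
Services: 228.8 - 189.3 + 203.5 = 243.0
Primary income: 35.8 - 101.1 = -65.3
Secondary income: 204.5
Current account = (-95.9) + 243.0 + (-65.3) + 204.5 = 286.3
(Excluded from the current account — financial account: sale of domestic government bonds to non-residents 192.9, purchases of foreign government bonds by domestic residents 342.8; capital account: capital transfers received from emigrants 49.7.)

286.3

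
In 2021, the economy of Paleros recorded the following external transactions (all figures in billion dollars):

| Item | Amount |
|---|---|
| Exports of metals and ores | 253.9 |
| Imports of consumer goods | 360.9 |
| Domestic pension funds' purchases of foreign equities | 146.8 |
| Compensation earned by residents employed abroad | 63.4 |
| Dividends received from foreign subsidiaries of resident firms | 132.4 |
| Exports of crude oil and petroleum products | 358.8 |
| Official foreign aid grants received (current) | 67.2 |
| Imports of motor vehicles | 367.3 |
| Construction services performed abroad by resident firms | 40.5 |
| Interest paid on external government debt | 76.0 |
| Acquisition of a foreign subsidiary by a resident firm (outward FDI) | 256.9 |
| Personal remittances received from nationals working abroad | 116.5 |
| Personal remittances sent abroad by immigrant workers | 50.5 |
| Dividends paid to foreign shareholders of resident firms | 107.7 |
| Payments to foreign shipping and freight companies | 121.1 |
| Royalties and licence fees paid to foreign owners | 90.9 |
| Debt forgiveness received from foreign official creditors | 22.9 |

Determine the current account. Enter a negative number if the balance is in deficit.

-141.7

Goods: -367.3 + 358.8 - 360.9 + 253.9 = -115.5
Services: -121.1 - 90.9 + 40.5 = -171.5
Primary income: 132.4 - 107.7 - 76.0 + 63.4 = 12.1
Secondary income: -50.5 + 116.5 + 67.2 = 133.2
Current account = (-115.5) + (-171.5) + 12.1 + 133.2 = -141.7
(Excluded from the current account — financial account: domestic pension funds' purchases of foreign equities 146.8, acquisition of a foreign subsidiary by a resident firm (outward FDI) 256.9; capital account: debt forgiveness received from foreign official creditors 22.9.)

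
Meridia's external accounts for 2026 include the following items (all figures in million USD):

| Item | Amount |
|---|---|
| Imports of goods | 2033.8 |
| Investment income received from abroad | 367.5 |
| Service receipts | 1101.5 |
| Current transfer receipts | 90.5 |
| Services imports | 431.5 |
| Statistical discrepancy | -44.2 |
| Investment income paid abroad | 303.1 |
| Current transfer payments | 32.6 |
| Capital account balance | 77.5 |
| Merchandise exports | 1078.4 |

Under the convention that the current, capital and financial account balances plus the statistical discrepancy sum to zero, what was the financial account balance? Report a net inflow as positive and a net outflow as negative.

129.8

Goods balance = 1078.4 - 2033.8 = -955.4
Services balance = 1101.5 - 431.5 = 670.0
Trade balance (goods + services) = -955.4 + 670.0 = -285.4
Net primary income = 367.5 - 303.1 = 64.4
Net secondary income = 90.5 - 32.6 = 57.9
Current account = -285.4 + 64.4 + 57.9 = -163.1
Financial account = -(-163.1 + 77.5 + (-44.2)) = 129.8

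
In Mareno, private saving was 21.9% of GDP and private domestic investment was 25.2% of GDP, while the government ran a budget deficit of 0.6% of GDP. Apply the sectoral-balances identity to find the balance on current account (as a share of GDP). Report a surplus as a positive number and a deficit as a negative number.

By the sectoral-balances identity, CA = (S_private - I) + (T - G).
Private balance = 21.9 - 25.2 = -3.3
Government balance (T - G) = -0.6
CA = -3.3 + (-0.6) = -3.9

-3.9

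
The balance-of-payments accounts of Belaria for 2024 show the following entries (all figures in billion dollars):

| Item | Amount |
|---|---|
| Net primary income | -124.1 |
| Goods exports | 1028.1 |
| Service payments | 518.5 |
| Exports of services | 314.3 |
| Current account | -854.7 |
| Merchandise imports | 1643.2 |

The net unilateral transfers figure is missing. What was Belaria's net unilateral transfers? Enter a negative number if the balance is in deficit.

88.7

Current account = goods balance + services balance + net primary income + net secondary income
Sum of the known components = -943.4
Net unilateral transfers = CA - (known components) = -854.7 - (-943.4) = 88.7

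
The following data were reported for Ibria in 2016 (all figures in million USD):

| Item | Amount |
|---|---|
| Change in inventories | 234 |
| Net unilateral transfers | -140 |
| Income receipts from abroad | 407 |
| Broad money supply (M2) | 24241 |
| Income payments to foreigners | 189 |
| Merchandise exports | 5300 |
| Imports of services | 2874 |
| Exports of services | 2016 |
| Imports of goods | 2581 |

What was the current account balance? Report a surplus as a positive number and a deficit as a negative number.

1939

Goods balance = 5300 - 2581 = 2719
Services balance = 2016 - 2874 = -858
Trade balance (goods + services) = 2719 + (-858) = 1861
Net primary income = 407 - 189 = 218
Net secondary income = -140
Current account = 1861 + 218 + (-140) = 1939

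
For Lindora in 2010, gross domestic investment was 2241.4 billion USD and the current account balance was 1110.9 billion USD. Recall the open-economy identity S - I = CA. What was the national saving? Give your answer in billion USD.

S - I = CA (net lending to the rest of the world).
S = I + CA = 2241.4 + 1110.9 = 3352.3

3352.3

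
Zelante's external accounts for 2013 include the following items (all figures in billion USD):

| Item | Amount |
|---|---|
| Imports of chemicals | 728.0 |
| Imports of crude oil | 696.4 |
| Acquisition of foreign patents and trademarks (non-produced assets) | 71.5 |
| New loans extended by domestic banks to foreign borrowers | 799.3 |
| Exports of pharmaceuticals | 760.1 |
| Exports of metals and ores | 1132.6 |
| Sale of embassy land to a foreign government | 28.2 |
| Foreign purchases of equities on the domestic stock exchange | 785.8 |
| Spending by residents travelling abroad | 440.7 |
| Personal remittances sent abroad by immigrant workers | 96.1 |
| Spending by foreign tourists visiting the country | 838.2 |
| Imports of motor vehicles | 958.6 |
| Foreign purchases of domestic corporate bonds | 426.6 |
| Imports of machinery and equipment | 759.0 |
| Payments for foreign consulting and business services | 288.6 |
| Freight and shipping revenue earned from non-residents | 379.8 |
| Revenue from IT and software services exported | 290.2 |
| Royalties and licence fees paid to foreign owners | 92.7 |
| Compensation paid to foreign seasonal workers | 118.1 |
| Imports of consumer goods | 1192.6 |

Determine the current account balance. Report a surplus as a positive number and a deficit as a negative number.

Goods: -696.4 + 760.1 - 958.6 + 1132.6 - 728.0 - 1192.6 - 759.0 = -2441.9
Services: 838.2 + 290.2 - 288.6 - 92.7 + 379.8 - 440.7 = 686.2
Primary income: -118.1
Secondary income: -96.1
Current account = (-2441.9) + 686.2 + (-118.1) + (-96.1) = -1969.9
(Excluded from the current account — capital account: acquisition of foreign patents and trademarks (non-produced assets) 71.5, sale of embassy land to a foreign government 28.2; financial account: new loans extended by domestic banks to foreign borrowers 799.3, foreign purchases of equities on the domestic stock exchange 785.8, foreign purchases of domestic corporate bonds 426.6.)

-1969.9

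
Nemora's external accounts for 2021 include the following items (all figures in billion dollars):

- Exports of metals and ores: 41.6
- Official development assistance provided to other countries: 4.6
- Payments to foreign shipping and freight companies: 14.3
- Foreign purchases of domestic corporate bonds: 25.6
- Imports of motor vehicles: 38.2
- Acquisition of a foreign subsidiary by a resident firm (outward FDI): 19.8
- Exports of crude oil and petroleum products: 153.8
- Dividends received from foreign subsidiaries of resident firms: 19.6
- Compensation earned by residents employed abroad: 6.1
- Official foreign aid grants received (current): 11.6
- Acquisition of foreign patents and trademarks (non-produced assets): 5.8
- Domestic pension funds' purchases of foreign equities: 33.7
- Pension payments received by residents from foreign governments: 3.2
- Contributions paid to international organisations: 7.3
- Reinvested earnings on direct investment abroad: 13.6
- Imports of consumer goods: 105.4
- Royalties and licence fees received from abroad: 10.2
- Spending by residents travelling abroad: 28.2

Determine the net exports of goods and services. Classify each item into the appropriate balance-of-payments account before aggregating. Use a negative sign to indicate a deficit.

19.5

Goods: 153.8 - 105.4 - 38.2 + 41.6 = 51.8
Services: 10.2 - 14.3 - 28.2 = -32.3
Trade balance = 51.8 + (-32.3) = 19.5
(Excluded from the trade balance — secondary income: official development assistance provided to other countries 4.6, official foreign aid grants received (current) 11.6, pension payments received by residents from foreign governments 3.2, contributions paid to international organisations 7.3; financial account: foreign purchases of domestic corporate bonds 25.6, acquisition of a foreign subsidiary by a resident firm (outward FDI) 19.8, domestic pension funds' purchases of foreign equities 33.7; primary income: dividends received from foreign subsidiaries of resident firms 19.6, compensation earned by residents employed abroad 6.1, reinvested earnings on direct investment abroad 13.6; capital account: acquisition of foreign patents and trademarks (non-produced assets) 5.8.)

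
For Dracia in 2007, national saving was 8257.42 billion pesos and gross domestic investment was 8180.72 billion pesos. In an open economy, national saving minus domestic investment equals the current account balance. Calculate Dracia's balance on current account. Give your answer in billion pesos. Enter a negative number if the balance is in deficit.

S - I = CA (net lending to the rest of the world).
CA = S - I = 8257.42 - 8180.72 = 76.70

76.70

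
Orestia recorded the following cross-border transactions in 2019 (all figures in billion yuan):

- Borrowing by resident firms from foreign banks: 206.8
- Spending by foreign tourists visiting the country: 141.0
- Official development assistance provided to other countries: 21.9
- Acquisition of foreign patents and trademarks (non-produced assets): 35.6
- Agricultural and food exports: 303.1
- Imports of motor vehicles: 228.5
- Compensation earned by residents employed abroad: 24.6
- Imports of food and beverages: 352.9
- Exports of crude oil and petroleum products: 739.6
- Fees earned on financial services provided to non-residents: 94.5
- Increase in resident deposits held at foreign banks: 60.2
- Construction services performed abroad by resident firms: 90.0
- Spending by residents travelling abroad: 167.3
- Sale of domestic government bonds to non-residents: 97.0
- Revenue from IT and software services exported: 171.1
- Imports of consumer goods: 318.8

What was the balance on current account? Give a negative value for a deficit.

Goods: 739.6 - 228.5 - 352.9 + 303.1 - 318.8 = 142.5
Services: -167.3 + 90.0 + 141.0 + 94.5 + 171.1 = 329.3
Primary income: 24.6
Secondary income: -21.9
Current account = 142.5 + 329.3 + 24.6 + (-21.9) = 474.5
(Excluded from the current account — financial account: borrowing by resident firms from foreign banks 206.8, increase in resident deposits held at foreign banks 60.2, sale of domestic government bonds to non-residents 97.0; capital account: acquisition of foreign patents and trademarks (non-produced assets) 35.6.)

474.5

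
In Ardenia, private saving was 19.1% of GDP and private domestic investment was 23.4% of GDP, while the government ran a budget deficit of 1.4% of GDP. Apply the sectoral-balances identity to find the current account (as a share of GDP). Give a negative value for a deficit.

By the sectoral-balances identity, CA = (S_private - I) + (T - G).
Private balance = 19.1 - 23.4 = -4.3
Government balance (T - G) = -1.4
CA = -4.3 + (-1.4) = -5.7

-5.7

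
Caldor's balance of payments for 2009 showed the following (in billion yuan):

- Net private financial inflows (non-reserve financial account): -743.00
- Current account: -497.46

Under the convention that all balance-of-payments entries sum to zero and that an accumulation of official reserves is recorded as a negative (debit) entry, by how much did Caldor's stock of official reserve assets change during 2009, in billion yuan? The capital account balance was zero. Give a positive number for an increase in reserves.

Official reserve transactions balance = -((-497.46) + (-743.00)) = 1240.46
An accumulation of reserves is recorded as a debit (negative entry), so the change in the stock of reserves is the negative of that balance.
Change in official reserves = -(1240.46) = -1240.46

-1240.46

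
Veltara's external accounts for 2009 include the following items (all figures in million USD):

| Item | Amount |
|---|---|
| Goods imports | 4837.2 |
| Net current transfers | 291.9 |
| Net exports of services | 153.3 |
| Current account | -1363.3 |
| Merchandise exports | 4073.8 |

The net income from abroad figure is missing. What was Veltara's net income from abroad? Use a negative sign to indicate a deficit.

-1045.1

Current account = goods balance + services balance + net primary income + net secondary income
Sum of the known components = -318.2
Net income from abroad = CA - (known components) = -1363.3 - (-318.2) = -1045.1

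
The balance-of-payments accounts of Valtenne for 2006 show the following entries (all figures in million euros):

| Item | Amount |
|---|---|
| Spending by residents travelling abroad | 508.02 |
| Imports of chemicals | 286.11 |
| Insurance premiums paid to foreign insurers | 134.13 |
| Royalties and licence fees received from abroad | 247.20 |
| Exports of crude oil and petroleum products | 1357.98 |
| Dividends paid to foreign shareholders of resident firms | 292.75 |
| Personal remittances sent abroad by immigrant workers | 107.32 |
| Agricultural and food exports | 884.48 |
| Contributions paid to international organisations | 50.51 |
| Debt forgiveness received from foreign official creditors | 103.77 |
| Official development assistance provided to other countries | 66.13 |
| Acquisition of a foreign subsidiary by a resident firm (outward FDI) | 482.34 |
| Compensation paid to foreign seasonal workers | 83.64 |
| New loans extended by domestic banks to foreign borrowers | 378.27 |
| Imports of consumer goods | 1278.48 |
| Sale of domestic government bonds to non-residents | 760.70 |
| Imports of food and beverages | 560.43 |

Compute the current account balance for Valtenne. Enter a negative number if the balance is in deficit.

Goods: -560.43 + 884.48 + 1357.98 - 286.11 - 1278.48 = 117.44
Services: 247.20 - 134.13 - 508.02 = -394.95
Primary income: -292.75 - 83.64 = -376.39
Secondary income: -50.51 - 107.32 - 66.13 = -223.96
Current account = 117.44 + (-394.95) + (-376.39) + (-223.96) = -877.86
(Excluded from the current account — capital account: debt forgiveness received from foreign official creditors 103.77; financial account: acquisition of a foreign subsidiary by a resident firm (outward FDI) 482.34, new loans extended by domestic banks to foreign borrowers 378.27, sale of domestic government bonds to non-residents 760.70.)

-877.86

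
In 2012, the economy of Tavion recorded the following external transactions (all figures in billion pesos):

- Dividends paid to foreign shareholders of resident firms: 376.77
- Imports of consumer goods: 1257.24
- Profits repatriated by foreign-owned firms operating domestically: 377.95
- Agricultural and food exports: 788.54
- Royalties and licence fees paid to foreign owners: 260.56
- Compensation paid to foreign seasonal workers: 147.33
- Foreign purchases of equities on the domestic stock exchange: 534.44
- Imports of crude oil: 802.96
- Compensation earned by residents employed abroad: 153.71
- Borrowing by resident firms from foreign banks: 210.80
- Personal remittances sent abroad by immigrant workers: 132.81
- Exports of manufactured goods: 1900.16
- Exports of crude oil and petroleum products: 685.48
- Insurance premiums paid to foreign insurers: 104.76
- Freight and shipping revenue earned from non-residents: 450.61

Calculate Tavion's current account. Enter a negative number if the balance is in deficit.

518.12

Goods: 1900.16 - 802.96 + 788.54 + 685.48 - 1257.24 = 1313.98
Services: 450.61 - 260.56 - 104.76 = 85.29
Primary income: -377.95 - 147.33 + 153.71 - 376.77 = -748.34
Secondary income: -132.81
Current account = 1313.98 + 85.29 + (-748.34) + (-132.81) = 518.12
(Excluded from the current account — financial account: foreign purchases of equities on the domestic stock exchange 534.44, borrowing by resident firms from foreign banks 210.80.)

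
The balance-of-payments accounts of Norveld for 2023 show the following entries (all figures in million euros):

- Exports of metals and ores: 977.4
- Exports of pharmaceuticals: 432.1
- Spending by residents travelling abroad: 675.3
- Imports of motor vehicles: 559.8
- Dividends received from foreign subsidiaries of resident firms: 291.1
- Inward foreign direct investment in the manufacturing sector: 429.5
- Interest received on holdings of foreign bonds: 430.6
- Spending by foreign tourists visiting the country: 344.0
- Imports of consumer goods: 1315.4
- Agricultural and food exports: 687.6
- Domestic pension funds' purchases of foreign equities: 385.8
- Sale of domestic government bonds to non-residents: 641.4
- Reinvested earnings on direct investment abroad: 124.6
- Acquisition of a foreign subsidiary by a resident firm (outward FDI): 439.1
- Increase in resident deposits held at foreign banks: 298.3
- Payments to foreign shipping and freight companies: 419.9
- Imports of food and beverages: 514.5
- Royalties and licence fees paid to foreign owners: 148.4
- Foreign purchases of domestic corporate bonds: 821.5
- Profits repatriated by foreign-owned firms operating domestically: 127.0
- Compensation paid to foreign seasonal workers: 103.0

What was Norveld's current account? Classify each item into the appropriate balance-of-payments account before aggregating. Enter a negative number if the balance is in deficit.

-575.9

Goods: 687.6 - 559.8 - 1315.4 + 977.4 + 432.1 - 514.5 = -292.6
Services: -675.3 - 148.4 + 344.0 - 419.9 = -899.6
Primary income: -127.0 + 430.6 + 291.1 - 103.0 + 124.6 = 616.3
Current account = (-292.6) + (-899.6) + 616.3 = -575.9
(Excluded from the current account — financial account: inward foreign direct investment in the manufacturing sector 429.5, domestic pension funds' purchases of foreign equities 385.8, sale of domestic government bonds to non-residents 641.4, acquisition of a foreign subsidiary by a resident firm (outward FDI) 439.1, increase in resident deposits held at foreign banks 298.3, foreign purchases of domestic corporate bonds 821.5.)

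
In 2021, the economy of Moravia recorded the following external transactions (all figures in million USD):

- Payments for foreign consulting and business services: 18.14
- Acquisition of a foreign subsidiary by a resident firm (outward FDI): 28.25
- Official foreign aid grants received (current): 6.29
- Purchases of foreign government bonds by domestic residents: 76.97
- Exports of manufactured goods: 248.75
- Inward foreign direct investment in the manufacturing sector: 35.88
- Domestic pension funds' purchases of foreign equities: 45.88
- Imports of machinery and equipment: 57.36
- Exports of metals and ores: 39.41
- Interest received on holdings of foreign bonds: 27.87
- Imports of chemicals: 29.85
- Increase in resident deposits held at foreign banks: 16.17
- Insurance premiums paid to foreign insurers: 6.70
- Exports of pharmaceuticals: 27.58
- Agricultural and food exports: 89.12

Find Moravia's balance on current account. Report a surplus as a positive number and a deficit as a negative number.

326.97

Goods: -29.85 + 39.41 + 27.58 + 89.12 - 57.36 + 248.75 = 317.65
Services: -6.70 - 18.14 = -24.84
Primary income: 27.87
Secondary income: 6.29
Current account = 317.65 + (-24.84) + 27.87 + 6.29 = 326.97
(Excluded from the current account — financial account: acquisition of a foreign subsidiary by a resident firm (outward FDI) 28.25, purchases of foreign government bonds by domestic residents 76.97, inward foreign direct investment in the manufacturing sector 35.88, domestic pension funds' purchases of foreign equities 45.88, increase in resident deposits held at foreign banks 16.17.)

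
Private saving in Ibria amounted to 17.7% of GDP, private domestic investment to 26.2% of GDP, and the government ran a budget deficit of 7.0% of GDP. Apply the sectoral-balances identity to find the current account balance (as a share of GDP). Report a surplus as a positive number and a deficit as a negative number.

-15.5

By the sectoral-balances identity, CA = (S_private - I) + (T - G).
Private balance = 17.7 - 26.2 = -8.5
Government balance (T - G) = -7.0
CA = -8.5 + (-7.0) = -15.5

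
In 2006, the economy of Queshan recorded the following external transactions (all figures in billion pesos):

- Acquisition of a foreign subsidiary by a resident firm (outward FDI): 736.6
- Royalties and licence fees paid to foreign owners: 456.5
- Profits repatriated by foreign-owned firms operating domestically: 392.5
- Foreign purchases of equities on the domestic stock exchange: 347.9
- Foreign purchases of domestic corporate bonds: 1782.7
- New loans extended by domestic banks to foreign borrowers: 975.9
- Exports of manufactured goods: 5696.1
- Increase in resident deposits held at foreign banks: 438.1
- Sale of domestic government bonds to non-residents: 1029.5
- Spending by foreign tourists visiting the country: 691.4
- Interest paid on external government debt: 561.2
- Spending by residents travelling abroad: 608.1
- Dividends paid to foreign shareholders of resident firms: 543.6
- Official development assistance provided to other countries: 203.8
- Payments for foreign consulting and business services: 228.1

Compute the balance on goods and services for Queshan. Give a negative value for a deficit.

5094.8

Goods: 5696.1
Services: 691.4 - 608.1 - 456.5 - 228.1 = -601.3
Trade balance = 5696.1 + (-601.3) = 5094.8
(Excluded from the trade balance — financial account: acquisition of a foreign subsidiary by a resident firm (outward FDI) 736.6, foreign purchases of equities on the domestic stock exchange 347.9, foreign purchases of domestic corporate bonds 1782.7, new loans extended by domestic banks to foreign borrowers 975.9, increase in resident deposits held at foreign banks 438.1, sale of domestic government bonds to non-residents 1029.5; primary income: profits repatriated by foreign-owned firms operating domestically 392.5, interest paid on external government debt 561.2, dividends paid to foreign shareholders of resident firms 543.6; secondary income: official development assistance provided to other countries 203.8.)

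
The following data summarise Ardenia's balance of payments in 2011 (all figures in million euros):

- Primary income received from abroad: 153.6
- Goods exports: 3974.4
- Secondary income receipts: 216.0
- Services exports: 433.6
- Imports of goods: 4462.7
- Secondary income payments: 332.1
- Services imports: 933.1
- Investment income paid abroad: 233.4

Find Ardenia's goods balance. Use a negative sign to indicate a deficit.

-488.3

Goods balance = 3974.4 - 4462.7 = -488.3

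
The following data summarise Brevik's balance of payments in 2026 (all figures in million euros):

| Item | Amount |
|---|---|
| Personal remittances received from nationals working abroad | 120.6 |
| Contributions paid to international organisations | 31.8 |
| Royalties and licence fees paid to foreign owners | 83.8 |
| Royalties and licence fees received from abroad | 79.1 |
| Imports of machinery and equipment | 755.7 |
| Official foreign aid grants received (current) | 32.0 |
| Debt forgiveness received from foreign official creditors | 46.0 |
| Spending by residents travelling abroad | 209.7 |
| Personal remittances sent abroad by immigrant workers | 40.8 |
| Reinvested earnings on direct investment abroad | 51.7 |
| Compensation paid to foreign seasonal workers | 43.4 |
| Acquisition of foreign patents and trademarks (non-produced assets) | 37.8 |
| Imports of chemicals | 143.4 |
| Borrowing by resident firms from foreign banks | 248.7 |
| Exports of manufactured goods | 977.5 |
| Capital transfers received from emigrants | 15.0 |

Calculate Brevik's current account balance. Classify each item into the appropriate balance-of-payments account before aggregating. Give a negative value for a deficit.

-47.7

Goods: -755.7 - 143.4 + 977.5 = 78.4
Services: -83.8 - 209.7 + 79.1 = -214.4
Primary income: -43.4 + 51.7 = 8.3
Secondary income: 120.6 + 32.0 - 40.8 - 31.8 = 80.0
Current account = 78.4 + (-214.4) + 8.3 + 80.0 = -47.7
(Excluded from the current account — capital account: debt forgiveness received from foreign official creditors 46.0, acquisition of foreign patents and trademarks (non-produced assets) 37.8, capital transfers received from emigrants 15.0; financial account: borrowing by resident firms from foreign banks 248.7.)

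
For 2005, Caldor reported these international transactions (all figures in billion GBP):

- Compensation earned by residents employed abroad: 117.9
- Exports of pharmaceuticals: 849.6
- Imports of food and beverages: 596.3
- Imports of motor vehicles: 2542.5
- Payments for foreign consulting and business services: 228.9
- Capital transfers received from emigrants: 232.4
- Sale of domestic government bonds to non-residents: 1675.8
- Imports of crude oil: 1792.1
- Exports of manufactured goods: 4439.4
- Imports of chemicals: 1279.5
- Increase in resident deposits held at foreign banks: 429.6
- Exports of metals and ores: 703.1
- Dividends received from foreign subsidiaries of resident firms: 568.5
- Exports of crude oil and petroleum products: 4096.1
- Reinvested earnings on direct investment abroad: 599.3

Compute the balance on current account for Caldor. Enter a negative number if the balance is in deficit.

Goods: 703.1 + 4096.1 - 1279.5 + 849.6 + 4439.4 - 2542.5 - 596.3 - 1792.1 = 3877.8
Services: -228.9
Primary income: 568.5 + 599.3 + 117.9 = 1285.7
Current account = 3877.8 + (-228.9) + 1285.7 = 4934.6
(Excluded from the current account — capital account: capital transfers received from emigrants 232.4; financial account: sale of domestic government bonds to non-residents 1675.8, increase in resident deposits held at foreign banks 429.6.)

4934.6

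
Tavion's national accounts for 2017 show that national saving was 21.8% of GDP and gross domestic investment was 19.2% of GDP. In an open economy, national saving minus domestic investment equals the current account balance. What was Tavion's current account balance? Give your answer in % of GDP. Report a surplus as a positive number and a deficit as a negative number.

CA = S - I = 21.8 - 19.2 = 2.6

2.6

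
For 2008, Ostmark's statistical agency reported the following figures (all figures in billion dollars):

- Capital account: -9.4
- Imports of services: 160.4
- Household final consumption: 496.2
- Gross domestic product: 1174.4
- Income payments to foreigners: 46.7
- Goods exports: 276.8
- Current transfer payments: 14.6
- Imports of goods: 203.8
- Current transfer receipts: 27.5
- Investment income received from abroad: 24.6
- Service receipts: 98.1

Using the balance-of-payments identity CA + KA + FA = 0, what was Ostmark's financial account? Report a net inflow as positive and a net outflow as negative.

Goods balance = 276.8 - 203.8 = 73.0
Services balance = 98.1 - 160.4 = -62.3
Trade balance (goods + services) = 73.0 + (-62.3) = 10.7
Net primary income = 24.6 - 46.7 = -22.1
Net secondary income = 27.5 - 14.6 = 12.9
Current account = 10.7 + (-22.1) + 12.9 = 1.5
Financial account = -(1.5 + (-9.4)) = 7.9

7.9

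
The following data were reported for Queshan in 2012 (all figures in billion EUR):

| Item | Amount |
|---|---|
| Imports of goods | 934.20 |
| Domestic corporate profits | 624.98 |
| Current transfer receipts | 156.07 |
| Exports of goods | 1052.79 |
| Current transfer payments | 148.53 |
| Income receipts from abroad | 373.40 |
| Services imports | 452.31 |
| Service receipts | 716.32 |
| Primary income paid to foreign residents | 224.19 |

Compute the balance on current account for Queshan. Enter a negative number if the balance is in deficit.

539.35

Goods balance = 1052.79 - 934.20 = 118.59
Services balance = 716.32 - 452.31 = 264.01
Trade balance (goods + services) = 118.59 + 264.01 = 382.60
Net primary income = 373.40 - 224.19 = 149.21
Net secondary income = 156.07 - 148.53 = 7.54
Current account = 382.60 + 149.21 + 7.54 = 539.35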